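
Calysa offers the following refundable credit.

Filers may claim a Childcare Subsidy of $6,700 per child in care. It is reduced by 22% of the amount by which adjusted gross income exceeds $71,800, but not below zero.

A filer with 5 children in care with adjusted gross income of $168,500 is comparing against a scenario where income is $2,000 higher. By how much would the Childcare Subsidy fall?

At $168,500 — base = 5 × $6,700 = $33,500. 22% of the $96,700 excess over $71,800 is $21,274; credit = $33,500 − $21,274 = $12,226.
At $170,500 — base = 5 × $6,700 = $33,500. 22% of the $98,700 excess over $71,800 is $21,714; credit = $33,500 − $21,714 = $11,786.
Lost: $12,226 − $11,786 = $440.

$440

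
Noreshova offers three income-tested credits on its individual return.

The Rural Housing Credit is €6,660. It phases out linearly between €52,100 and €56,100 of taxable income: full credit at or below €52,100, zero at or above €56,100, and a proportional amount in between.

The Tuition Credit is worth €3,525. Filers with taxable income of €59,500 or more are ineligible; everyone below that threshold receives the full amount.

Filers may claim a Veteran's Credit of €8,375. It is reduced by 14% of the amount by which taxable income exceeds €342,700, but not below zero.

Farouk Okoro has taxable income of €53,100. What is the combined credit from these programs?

Rural Housing Credit: €53,100 is €1,000 into a €4,000 phase-out range, leaving 3,000/4,000 of the credit: €6,660 × 3,000/4,000 = €4,995.
Tuition Credit: €53,100 is below the €59,500 cutoff, so the full €3,525 applies.
Veteran's Credit: €53,100 is at or below the €342,700 threshold, so the full €8,375 applies.
Total: €4,995 + €3,525 + €8,375 = €16,895.

€16,895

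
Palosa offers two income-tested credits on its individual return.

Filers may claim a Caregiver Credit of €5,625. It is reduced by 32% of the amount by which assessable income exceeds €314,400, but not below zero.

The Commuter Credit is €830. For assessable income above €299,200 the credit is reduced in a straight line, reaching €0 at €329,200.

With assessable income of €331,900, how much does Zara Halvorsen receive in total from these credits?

Caregiver Credit: 32% of the €17,500 excess over €314,400 is €5,600; credit = €5,625 − €5,600 = €25.
Commuter Credit: €331,900 is at or above €329,200, so the credit is €0.
Total: €25 + €0 = €25.

€25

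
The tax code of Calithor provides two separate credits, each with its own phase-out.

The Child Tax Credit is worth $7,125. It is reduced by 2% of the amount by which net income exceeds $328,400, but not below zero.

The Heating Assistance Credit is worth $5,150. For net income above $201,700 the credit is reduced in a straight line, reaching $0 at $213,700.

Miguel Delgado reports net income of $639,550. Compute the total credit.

Child Tax Credit: 2% of the $311,150 excess over $328,400 is $6,223; credit = $7,125 − $6,223 = $902.
Heating Assistance Credit: $639,550 is at or above $213,700, so the credit is $0.
Total: $902 + $0 = $902.

$902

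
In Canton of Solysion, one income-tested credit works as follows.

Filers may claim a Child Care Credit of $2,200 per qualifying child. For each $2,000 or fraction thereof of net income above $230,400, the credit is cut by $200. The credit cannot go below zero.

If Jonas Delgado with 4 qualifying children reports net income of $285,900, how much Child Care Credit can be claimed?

$3,200

Child Care Credit: base = 4 × $2,200 = $8,800. income exceeds $230,400 by $55,500, which is 28 full-or-partial $2,000 increments; reduction = 28 × $200 = $5,600, leaving $3,200.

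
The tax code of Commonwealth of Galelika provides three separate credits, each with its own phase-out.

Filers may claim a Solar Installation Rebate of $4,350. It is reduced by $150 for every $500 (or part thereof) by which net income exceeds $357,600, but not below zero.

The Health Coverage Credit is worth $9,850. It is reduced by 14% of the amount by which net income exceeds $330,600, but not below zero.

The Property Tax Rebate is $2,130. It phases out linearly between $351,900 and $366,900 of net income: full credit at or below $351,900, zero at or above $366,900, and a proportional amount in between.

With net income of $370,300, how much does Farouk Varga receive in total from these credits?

$4,742

Solar Installation Rebate: income exceeds $357,600 by $12,700, which is 26 full-or-partial $500 increments; reduction = 26 × $150 = $3,900, leaving $450.
Health Coverage Credit: 14% of the $39,700 excess over $330,600 is $5,558; credit = $9,850 − $5,558 = $4,292.
Property Tax Rebate: $370,300 is at or above $366,900, so the credit is $0.
Total: $450 + $4,292 + $0 = $4,742.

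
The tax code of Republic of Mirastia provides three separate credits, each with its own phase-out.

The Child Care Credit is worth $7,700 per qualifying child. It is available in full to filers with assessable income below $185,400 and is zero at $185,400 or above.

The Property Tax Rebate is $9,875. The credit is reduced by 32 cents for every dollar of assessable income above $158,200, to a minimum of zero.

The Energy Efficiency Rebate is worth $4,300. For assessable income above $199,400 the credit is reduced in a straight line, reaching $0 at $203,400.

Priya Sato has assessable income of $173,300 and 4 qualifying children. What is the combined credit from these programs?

$40,143

Child Care Credit: base = 4 × $7,700 = $30,800. $173,300 is below the $185,400 cutoff, so the full $30,800 applies.
Property Tax Rebate: 32% of the $15,100 excess over $158,200 is $4,832; credit = $9,875 − $4,832 = $5,043.
Energy Efficiency Rebate: $173,300 is at or below the $199,400 threshold, so the full $4,300 applies.
Total: $30,800 + $5,043 + $4,300 = $40,143.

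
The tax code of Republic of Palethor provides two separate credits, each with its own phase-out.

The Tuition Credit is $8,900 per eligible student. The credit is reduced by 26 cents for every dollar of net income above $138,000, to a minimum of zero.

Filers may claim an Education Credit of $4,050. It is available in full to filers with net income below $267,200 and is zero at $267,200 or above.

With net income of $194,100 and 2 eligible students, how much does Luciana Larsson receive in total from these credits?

Tuition Credit: base = 2 × $8,900 = $17,800. 26% of the $56,100 excess over $138,000 is $14,586; credit = $17,800 − $14,586 = $3,214.
Education Credit: $194,100 is below the $267,200 cutoff, so the full $4,050 applies.
Total: $3,214 + $4,050 = $7,264.

$7,264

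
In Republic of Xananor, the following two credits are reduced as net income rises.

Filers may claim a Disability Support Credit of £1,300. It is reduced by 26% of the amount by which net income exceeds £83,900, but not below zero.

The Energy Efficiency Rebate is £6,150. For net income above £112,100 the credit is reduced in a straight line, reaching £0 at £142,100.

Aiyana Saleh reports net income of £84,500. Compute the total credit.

Disability Support Credit: 26% of the £600 excess over £83,900 is £156; credit = £1,300 − £156 = £1,144.
Energy Efficiency Rebate: £84,500 is at or below the £112,100 threshold, so the full £6,150 applies.
Total: £1,144 + £6,150 = £7,294.

£7,294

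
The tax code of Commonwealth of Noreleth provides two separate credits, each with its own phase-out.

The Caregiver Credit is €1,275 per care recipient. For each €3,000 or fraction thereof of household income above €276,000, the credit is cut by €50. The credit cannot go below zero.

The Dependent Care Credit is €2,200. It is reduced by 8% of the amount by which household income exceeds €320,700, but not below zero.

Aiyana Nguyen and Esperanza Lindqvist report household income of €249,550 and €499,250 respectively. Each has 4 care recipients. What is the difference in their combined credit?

Aiyana (€249,550): Caregiver Credit: base = 4 × €1,275 = €5,100. €249,550 is at or below the €276,000 threshold, so the full €5,100 applies. Dependent Care Credit: €249,550 is at or below the €320,700 threshold, so the full €2,200 applies. total €5,100 + €2,200 = €7,300
Esperanza (€499,250): Caregiver Credit: base = 4 × €1,275 = €5,100. income exceeds €276,000 by €223,250, which is 75 full-or-partial €3,000 increments; reduction = 75 × €50 = €3,750, leaving €1,350. Dependent Care Credit: 8% of the €178,550 excess over €320,700 is €14,284 ≥ base, so the credit is €0. total €1,350 + €0 = €1,350
Difference: |€7,300 − €1,350| = €5,950.

€5,950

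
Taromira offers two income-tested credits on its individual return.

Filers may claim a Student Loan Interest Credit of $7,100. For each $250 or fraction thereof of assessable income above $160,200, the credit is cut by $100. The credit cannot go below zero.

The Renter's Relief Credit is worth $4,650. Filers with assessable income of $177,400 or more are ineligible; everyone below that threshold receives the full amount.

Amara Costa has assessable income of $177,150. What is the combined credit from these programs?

$4,950

Student Loan Interest Credit: income exceeds $160,200 by $16,950, which is 68 full-or-partial $250 increments; reduction = 68 × $100 = $6,800, leaving $300.
Renter's Relief Credit: $177,150 is below the $177,400 cutoff, so the full $4,650 applies.
Total: $300 + $4,650 = $4,950.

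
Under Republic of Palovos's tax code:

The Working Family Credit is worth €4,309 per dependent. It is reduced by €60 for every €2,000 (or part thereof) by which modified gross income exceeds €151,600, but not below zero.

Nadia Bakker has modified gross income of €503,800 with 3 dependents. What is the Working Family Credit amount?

Working Family Credit: base = 3 × €4,309 = €12,927. income exceeds €151,600 by €352,200, which is 177 full-or-partial €2,000 increments; reduction = 177 × €60 = €10,620, leaving €2,307.

€2,307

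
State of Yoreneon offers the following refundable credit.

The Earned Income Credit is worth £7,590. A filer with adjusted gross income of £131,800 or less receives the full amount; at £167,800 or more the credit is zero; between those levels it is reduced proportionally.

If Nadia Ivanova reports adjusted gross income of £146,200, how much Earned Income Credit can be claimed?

£4,554

Earned Income Credit: £146,200 is £14,400 into a £36,000 phase-out range, leaving 21,600/36,000 of the credit: £7,590 × 21,600/36,000 = £4,554.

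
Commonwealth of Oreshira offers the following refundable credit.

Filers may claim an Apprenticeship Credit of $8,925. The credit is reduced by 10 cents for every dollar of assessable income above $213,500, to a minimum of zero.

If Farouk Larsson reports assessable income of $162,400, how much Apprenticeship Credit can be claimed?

$8,925

Apprenticeship Credit: $162,400 is at or below the $213,500 threshold, so the full $8,925 applies.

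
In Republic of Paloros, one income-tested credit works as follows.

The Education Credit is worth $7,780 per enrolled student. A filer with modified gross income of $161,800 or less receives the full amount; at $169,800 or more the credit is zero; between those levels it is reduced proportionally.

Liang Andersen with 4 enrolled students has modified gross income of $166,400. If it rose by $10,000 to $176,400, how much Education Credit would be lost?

At $166,400 — base = 4 × $7,780 = $31,120. $166,400 is $4,600 into a $8,000 phase-out range, leaving 3,400/8,000 of the credit: $31,120 × 3,400/8,000 = $13,226.
At $176,400 — base = 4 × $7,780 = $31,120. $176,400 is at or above $169,800, so the credit is $0.
Lost: $13,226 − $0 = $13,226.

$13,226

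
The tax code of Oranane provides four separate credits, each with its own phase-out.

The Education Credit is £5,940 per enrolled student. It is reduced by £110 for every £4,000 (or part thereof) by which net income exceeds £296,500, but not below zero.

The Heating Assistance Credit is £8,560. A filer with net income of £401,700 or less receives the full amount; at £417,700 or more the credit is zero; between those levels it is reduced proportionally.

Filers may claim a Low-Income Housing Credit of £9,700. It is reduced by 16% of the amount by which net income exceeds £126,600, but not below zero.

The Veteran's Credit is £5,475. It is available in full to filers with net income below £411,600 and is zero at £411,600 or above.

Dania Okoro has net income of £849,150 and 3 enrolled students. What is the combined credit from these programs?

Education Credit: base = 3 × £5,940 = £17,820. income exceeds £296,500 by £552,650, which is 139 full-or-partial £4,000 increments; reduction = 139 × £110 = £15,290, leaving £2,530.
Heating Assistance Credit: £849,150 is at or above £417,700, so the credit is £0.
Low-Income Housing Credit: 16% of the £722,550 excess over £126,600 is £115,608 ≥ base, so the credit is £0.
Veteran's Credit: £849,150 meets or exceeds the £411,600 cutoff, so the credit is £0.
Total: £2,530 + £0 + £0 + £0 = £2,530.

£2,530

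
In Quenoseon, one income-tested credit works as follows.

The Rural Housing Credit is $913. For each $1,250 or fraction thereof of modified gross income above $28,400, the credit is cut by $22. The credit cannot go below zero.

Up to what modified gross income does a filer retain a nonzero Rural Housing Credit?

After 41 increments the reduction is 41 × $22 = $902, leaving $11; one more increment wipes it out. Increment 41 ends at excess 41 × $1,250 = $51,250, so the highest qualifying income is $28,400 + $51,250 = $79,650.

$79,650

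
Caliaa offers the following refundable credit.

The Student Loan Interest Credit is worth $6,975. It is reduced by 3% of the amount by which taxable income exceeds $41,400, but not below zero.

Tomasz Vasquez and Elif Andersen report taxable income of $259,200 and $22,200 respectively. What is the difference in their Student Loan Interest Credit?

$6,534

Tomasz ($259,200): Student Loan Interest Credit: 3% of the $217,800 excess over $41,400 is $6,534; credit = $6,975 − $6,534 = $441.
Elif ($22,200): Student Loan Interest Credit: $22,200 is at or below the $41,400 threshold, so the full $6,975 applies.
Difference: |$441 − $6,975| = $6,534.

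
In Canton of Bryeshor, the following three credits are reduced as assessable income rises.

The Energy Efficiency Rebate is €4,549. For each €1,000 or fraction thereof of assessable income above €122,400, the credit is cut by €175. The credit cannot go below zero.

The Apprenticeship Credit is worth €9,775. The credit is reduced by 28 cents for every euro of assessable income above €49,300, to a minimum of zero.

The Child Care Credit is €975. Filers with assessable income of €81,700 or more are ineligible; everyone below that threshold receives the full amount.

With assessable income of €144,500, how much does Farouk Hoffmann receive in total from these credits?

Energy Efficiency Rebate: income exceeds €122,400 by €22,100, which is 23 full-or-partial €1,000 increments; reduction = 23 × €175 = €4,025, leaving €524.
Apprenticeship Credit: 28% of the €95,200 excess over €49,300 is €26,656 ≥ base, so the credit is €0.
Child Care Credit: €144,500 meets or exceeds the €81,700 cutoff, so the credit is €0.
Total: €524 + €0 + €0 = €524.

€524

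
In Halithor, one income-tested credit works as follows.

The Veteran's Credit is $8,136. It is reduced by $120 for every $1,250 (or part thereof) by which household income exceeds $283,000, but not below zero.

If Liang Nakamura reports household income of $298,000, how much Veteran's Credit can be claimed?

$6,696

Veteran's Credit: income exceeds $283,000 by $15,000, which is 12 full-or-partial $1,250 increments; reduction = 12 × $120 = $1,440, leaving $6,696.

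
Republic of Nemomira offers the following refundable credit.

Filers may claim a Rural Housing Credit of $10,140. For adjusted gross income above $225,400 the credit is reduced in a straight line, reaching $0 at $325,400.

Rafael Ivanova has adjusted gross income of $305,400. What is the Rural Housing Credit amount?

$2,028

Rural Housing Credit: $305,400 is $80,000 into a $100,000 phase-out range, leaving 20,000/100,000 of the credit: $10,140 × 20,000/100,000 = $2,028.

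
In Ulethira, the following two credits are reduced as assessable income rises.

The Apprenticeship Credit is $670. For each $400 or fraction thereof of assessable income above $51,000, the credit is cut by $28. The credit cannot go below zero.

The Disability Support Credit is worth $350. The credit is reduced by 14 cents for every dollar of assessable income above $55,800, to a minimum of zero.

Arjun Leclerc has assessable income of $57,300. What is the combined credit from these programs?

Apprenticeship Credit: income exceeds $51,000 by $6,300, which is 16 full-or-partial $400 increments; reduction = 16 × $28 = $448, leaving $222.
Disability Support Credit: 14% of the $1,500 excess over $55,800 is $210; credit = $350 − $210 = $140.
Total: $222 + $140 = $362.

$362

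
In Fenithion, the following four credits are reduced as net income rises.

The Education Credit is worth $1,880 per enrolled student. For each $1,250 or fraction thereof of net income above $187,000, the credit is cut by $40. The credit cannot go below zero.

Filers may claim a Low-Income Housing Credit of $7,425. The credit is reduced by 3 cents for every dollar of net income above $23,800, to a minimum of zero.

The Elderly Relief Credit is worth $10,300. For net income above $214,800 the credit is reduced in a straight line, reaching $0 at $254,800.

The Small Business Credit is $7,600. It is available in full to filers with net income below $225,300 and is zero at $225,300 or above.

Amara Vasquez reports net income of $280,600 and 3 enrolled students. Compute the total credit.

Education Credit: base = 3 × $1,880 = $5,640. income exceeds $187,000 by $93,600, which is 75 full-or-partial $1,250 increments; reduction = 75 × $40 = $3,000, leaving $2,640.
Low-Income Housing Credit: 3% of the $256,800 excess over $23,800 is $7,704 ≥ base, so the credit is $0.
Elderly Relief Credit: $280,600 is at or above $254,800, so the credit is $0.
Small Business Credit: $280,600 meets or exceeds the $225,300 cutoff, so the credit is $0.
Total: $2,640 + $0 + $0 + $0 = $2,640.

$2,640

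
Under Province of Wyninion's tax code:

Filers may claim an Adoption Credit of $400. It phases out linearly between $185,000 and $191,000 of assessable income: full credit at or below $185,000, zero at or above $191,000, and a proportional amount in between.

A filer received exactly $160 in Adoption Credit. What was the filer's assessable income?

$188,600

$160 is 160/400 of the full $400, so 240/400 of the $6,000 range has been used: income = $185,000 + $6,000 × 240/400 = $188,600.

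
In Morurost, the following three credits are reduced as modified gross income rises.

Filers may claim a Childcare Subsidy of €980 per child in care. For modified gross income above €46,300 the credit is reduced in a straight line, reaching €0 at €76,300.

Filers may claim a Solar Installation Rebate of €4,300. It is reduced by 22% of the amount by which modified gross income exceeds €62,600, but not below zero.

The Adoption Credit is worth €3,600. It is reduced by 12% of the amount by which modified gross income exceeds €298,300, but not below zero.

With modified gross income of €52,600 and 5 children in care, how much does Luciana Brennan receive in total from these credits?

Childcare Subsidy: base = 5 × €980 = €4,900. €52,600 is €6,300 into a €30,000 phase-out range, leaving 23,700/30,000 of the credit: €4,900 × 23,700/30,000 = €3,871.
Solar Installation Rebate: €52,600 is at or below the €62,600 threshold, so the full €4,300 applies.
Adoption Credit: €52,600 is at or below the €298,300 threshold, so the full €3,600 applies.
Total: €3,871 + €4,300 + €3,600 = €11,771.

€11,771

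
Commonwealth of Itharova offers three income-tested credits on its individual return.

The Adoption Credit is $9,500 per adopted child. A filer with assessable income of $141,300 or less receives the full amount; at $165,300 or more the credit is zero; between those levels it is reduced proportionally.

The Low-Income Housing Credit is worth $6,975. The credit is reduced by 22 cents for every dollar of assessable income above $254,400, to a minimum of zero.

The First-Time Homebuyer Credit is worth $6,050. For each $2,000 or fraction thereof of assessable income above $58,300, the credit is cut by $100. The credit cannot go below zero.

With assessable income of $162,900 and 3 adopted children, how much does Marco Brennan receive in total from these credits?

Adoption Credit: base = 3 × $9,500 = $28,500. $162,900 is $21,600 into a $24,000 phase-out range, leaving 2,400/24,000 of the credit: $28,500 × 2,400/24,000 = $2,850.
Low-Income Housing Credit: $162,900 is at or below the $254,400 threshold, so the full $6,975 applies.
First-Time Homebuyer Credit: income exceeds $58,300 by $104,600, which is 53 full-or-partial $2,000 increments; reduction = 53 × $100 = $5,300, leaving $750.
Total: $2,850 + $6,975 + $750 = $10,575.

$10,575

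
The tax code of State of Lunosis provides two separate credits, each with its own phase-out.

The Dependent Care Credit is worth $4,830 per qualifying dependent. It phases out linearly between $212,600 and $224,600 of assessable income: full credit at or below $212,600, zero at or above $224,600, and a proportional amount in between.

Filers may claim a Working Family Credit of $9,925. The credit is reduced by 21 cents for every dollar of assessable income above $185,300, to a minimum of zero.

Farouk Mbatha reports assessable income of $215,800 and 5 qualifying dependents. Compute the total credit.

Dependent Care Credit: base = 5 × $4,830 = $24,150. $215,800 is $3,200 into a $12,000 phase-out range, leaving 8,800/12,000 of the credit: $24,150 × 8,800/12,000 = $17,710.
Working Family Credit: 21% of the $30,500 excess over $185,300 is $6,405; credit = $9,925 − $6,405 = $3,520.
Total: $17,710 + $3,520 = $21,230.

$21,230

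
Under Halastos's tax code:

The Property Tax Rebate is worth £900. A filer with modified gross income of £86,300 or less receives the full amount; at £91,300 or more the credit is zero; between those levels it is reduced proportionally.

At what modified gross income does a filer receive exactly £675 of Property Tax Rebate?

£87,550

£675 is 675/900 of the full £900, so 225/900 of the £5,000 range has been used: income = £86,300 + £5,000 × 225/900 = £87,550.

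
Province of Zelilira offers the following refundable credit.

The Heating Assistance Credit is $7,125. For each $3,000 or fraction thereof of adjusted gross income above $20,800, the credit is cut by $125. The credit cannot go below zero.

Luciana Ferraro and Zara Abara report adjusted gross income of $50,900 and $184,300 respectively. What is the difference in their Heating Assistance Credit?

Luciana ($50,900): Heating Assistance Credit: income exceeds $20,800 by $30,100, which is 11 full-or-partial $3,000 increments; reduction = 11 × $125 = $1,375, leaving $5,750.
Zara ($184,300): Heating Assistance Credit: income exceeds $20,800 by $163,500, which is 55 full-or-partial $3,000 increments; reduction = 55 × $125 = $6,875, leaving $250.
Difference: |$5,750 − $250| = $5,500.

$5,500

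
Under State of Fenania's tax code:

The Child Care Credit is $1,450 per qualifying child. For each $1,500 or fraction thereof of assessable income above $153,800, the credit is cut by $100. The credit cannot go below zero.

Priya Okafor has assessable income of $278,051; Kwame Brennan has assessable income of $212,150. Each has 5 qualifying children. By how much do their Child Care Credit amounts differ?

$3,350

Priya ($278,051): Child Care Credit: base = 5 × $1,450 = $7,250. income exceeds $153,800 by $124,251 → 83 increments × $100 = $8,300 ≥ base, so the credit is $0.
Kwame ($212,150): Child Care Credit: base = 5 × $1,450 = $7,250. income exceeds $153,800 by $58,350, which is 39 full-or-partial $1,500 increments; reduction = 39 × $100 = $3,900, leaving $3,350.
Difference: |$0 − $3,350| = $3,350.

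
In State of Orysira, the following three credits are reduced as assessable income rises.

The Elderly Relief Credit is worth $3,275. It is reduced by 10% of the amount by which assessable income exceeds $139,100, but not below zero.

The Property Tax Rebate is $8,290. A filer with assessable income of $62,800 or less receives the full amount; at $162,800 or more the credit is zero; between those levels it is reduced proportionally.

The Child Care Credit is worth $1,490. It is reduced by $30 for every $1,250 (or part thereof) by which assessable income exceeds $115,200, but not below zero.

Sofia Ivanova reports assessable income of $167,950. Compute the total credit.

$590

Elderly Relief Credit: 10% of the $28,850 excess over $139,100 is $2,885; credit = $3,275 − $2,885 = $390.
Property Tax Rebate: $167,950 is at or above $162,800, so the credit is $0.
Child Care Credit: income exceeds $115,200 by $52,750, which is 43 full-or-partial $1,250 increments; reduction = 43 × $30 = $1,290, leaving $200.
Total: $390 + $0 + $200 = $590.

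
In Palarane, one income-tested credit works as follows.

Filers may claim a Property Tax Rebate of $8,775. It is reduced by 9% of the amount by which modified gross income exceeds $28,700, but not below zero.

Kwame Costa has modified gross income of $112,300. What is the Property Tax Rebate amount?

Property Tax Rebate: 9% of the $83,600 excess over $28,700 is $7,524; credit = $8,775 − $7,524 = $1,251.

$1,251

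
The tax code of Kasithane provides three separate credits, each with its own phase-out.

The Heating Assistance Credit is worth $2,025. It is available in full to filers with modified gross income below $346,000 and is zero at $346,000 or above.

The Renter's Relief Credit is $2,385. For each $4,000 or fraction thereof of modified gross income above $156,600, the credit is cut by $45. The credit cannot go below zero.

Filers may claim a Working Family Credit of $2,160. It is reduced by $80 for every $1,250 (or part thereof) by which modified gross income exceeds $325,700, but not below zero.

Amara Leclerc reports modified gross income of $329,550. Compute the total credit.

$4,270

Heating Assistance Credit: $329,550 is below the $346,000 cutoff, so the full $2,025 applies.
Renter's Relief Credit: income exceeds $156,600 by $172,950, which is 44 full-or-partial $4,000 increments; reduction = 44 × $45 = $1,980, leaving $405.
Working Family Credit: income exceeds $325,700 by $3,850, which is 4 full-or-partial $1,250 increments; reduction = 4 × $80 = $320, leaving $1,840.
Total: $2,025 + $405 + $1,840 = $4,270.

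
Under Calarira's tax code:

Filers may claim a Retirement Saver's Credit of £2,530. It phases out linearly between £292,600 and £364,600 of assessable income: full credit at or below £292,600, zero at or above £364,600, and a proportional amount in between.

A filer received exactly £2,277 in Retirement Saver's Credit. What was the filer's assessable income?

£299,800

£2,277 is 2,277/2,530 of the full £2,530, so 253/2,530 of the £72,000 range has been used: income = £292,600 + £72,000 × 253/2,530 = £299,800.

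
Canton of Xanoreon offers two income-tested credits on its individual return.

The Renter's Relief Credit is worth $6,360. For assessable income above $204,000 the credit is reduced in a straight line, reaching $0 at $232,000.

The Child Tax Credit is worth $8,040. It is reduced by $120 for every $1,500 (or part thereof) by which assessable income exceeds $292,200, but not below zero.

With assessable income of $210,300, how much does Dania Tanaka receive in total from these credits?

Renter's Relief Credit: $210,300 is $6,300 into a $28,000 phase-out range, leaving 21,700/28,000 of the credit: $6,360 × 21,700/28,000 = $4,929.
Child Tax Credit: $210,300 is at or below the $292,200 threshold, so the full $8,040 applies.
Total: $4,929 + $8,040 = $12,969.

$12,969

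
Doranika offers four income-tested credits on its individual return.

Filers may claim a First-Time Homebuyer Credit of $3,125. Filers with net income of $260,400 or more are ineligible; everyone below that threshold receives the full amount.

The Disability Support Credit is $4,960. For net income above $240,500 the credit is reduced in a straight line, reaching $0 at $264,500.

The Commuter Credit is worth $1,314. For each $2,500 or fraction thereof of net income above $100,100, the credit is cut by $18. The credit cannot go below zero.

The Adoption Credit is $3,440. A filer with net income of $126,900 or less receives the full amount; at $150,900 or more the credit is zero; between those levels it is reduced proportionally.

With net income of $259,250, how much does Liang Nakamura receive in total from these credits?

First-Time Homebuyer Credit: $259,250 is below the $260,400 cutoff, so the full $3,125 applies.
Disability Support Credit: $259,250 is $18,750 into a $24,000 phase-out range, leaving 5,250/24,000 of the credit: $4,960 × 5,250/24,000 = $1,085.
Commuter Credit: income exceeds $100,100 by $159,150, which is 64 full-or-partial $2,500 increments; reduction = 64 × $18 = $1,152, leaving $162.
Adoption Credit: $259,250 is at or above $150,900, so the credit is $0.
Total: $3,125 + $1,085 + $162 + $0 = $4,372.

$4,372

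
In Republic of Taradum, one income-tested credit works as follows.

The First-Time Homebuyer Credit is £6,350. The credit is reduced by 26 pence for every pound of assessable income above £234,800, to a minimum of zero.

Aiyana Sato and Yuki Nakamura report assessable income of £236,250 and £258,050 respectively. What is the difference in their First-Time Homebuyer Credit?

£5,668

Aiyana (£236,250): First-Time Homebuyer Credit: 26% of the £1,450 excess over £234,800 is £377; credit = £6,350 − £377 = £5,973.
Yuki (£258,050): First-Time Homebuyer Credit: 26% of the £23,250 excess over £234,800 is £6,045; credit = £6,350 − £6,045 = £305.
Difference: |£5,973 − £305| = £5,668.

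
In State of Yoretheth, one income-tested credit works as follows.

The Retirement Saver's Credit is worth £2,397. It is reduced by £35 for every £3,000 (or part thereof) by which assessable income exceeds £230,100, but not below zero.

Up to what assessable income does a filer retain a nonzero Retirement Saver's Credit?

After 68 increments the reduction is 68 × £35 = £2,380, leaving £17; one more increment wipes it out. Increment 68 ends at excess 68 × £3,000 = £204,000, so the highest qualifying income is £230,100 + £204,000 = £434,100.

£434,100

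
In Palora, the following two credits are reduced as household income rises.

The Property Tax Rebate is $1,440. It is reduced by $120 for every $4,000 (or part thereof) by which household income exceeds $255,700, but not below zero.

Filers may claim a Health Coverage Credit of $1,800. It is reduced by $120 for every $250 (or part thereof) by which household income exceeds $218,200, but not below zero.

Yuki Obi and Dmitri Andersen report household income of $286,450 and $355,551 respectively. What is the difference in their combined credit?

Yuki ($286,450): Property Tax Rebate: income exceeds $255,700 by $30,750, which is 8 full-or-partial $4,000 increments; reduction = 8 × $120 = $960, leaving $480. Health Coverage Credit: income exceeds $218,200 by $68,250 → 273 increments × $120 = $32,760 ≥ base, so the credit is $0. total $480 + $0 = $480
Dmitri ($355,551): Property Tax Rebate: income exceeds $255,700 by $99,851 → 25 increments × $120 = $3,000 ≥ base, so the credit is $0. Health Coverage Credit: income exceeds $218,200 by $137,351 → 550 increments × $120 = $66,000 ≥ base, so the credit is $0. total $0 + $0 = $0
Difference: |$480 − $0| = $480.

$480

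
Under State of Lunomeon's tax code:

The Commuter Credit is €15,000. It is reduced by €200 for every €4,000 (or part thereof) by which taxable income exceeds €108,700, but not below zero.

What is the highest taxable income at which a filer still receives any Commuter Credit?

€404,700

After 74 increments the reduction is 74 × €200 = €14,800, leaving €200; one more increment wipes it out. Increment 74 ends at excess 74 × €4,000 = €296,000, so the highest qualifying income is €108,700 + €296,000 = €404,700.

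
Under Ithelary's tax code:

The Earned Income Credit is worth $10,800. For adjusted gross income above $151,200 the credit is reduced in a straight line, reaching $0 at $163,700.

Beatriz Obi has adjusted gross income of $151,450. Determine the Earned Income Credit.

$10,584

Earned Income Credit: $151,450 is $250 into a $12,500 phase-out range, leaving 12,250/12,500 of the credit: $10,800 × 12,250/12,500 = $10,584.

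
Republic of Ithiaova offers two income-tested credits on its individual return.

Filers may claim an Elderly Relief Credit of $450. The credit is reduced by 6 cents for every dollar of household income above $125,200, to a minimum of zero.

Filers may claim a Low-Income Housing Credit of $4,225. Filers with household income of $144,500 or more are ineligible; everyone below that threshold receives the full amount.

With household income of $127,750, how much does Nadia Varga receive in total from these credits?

Elderly Relief Credit: 6% of the $2,550 excess over $125,200 is $153; credit = $450 − $153 = $297.
Low-Income Housing Credit: $127,750 is below the $144,500 cutoff, so the full $4,225 applies.
Total: $297 + $4,225 = $4,522.

$4,522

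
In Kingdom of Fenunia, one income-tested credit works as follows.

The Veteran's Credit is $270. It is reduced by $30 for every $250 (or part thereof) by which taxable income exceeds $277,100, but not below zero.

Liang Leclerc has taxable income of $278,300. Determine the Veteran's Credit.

Veteran's Credit: income exceeds $277,100 by $1,200, which is 5 full-or-partial $250 increments; reduction = 5 × $30 = $150, leaving $120.

$120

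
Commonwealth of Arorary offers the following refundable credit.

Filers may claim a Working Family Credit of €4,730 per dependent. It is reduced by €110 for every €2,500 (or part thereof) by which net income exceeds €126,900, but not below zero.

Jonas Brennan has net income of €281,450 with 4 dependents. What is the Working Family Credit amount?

Working Family Credit: base = 4 × €4,730 = €18,920. income exceeds €126,900 by €154,550, which is 62 full-or-partial €2,500 increments; reduction = 62 × €110 = €6,820, leaving €12,100.

€12,100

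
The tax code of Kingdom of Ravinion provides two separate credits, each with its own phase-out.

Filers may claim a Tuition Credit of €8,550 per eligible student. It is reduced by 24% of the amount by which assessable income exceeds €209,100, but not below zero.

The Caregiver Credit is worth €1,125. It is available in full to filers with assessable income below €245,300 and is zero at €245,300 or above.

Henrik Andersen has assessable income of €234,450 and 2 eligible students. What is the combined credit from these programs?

€12,141

Tuition Credit: base = 2 × €8,550 = €17,100. 24% of the €25,350 excess over €209,100 is €6,084; credit = €17,100 − €6,084 = €11,016.
Caregiver Credit: €234,450 is below the €245,300 cutoff, so the full €1,125 applies.
Total: €11,016 + €1,125 = €12,141.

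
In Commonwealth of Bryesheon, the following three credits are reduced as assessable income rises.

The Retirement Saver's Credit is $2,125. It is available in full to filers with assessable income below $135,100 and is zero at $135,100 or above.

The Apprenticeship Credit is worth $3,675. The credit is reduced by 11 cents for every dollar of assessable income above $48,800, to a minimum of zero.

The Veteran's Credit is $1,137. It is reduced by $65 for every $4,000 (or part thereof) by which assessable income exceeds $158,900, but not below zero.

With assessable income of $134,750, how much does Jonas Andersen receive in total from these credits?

Retirement Saver's Credit: $134,750 is below the $135,100 cutoff, so the full $2,125 applies.
Apprenticeship Credit: 11% of the $85,950 excess over $48,800 is $9,454.50 ≥ base, so the credit is $0.
Veteran's Credit: $134,750 is at or below the $158,900 threshold, so the full $1,137 applies.
Total: $2,125 + $0 + $1,137 = $3,262.

$3,262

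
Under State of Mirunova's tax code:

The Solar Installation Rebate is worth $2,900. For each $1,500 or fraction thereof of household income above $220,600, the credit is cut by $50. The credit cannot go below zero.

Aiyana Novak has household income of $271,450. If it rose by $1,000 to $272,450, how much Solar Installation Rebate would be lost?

$50

At $271,450 — income exceeds $220,600 by $50,850, which is 34 full-or-partial $1,500 increments; reduction = 34 × $50 = $1,700, leaving $1,200.
At $272,450 — income exceeds $220,600 by $51,850, which is 35 full-or-partial $1,500 increments; reduction = 35 × $50 = $1,750, leaving $1,150.
Lost: $1,200 − $1,150 = $50.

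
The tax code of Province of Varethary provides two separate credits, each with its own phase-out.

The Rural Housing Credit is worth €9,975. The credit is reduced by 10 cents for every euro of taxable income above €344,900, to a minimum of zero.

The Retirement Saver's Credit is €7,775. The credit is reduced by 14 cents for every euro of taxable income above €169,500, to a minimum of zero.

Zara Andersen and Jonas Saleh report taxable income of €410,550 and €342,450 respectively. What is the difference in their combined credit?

€6,565

Zara (€410,550): Rural Housing Credit: 10% of the €65,650 excess over €344,900 is €6,565; credit = €9,975 − €6,565 = €3,410. Retirement Saver's Credit: 14% of the €241,050 excess over €169,500 is €33,747 ≥ base, so the credit is €0. total €3,410 + €0 = €3,410
Jonas (€342,450): Rural Housing Credit: €342,450 is at or below the €344,900 threshold, so the full €9,975 applies. Retirement Saver's Credit: 14% of the €172,950 excess over €169,500 is €24,213 ≥ base, so the credit is €0. total €9,975 + €0 = €9,975
Difference: |€3,410 − €9,975| = €6,565.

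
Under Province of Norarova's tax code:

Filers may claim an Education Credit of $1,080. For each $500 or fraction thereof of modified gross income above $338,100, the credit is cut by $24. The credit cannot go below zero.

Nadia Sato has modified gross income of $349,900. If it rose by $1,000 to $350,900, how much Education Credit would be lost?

$48

At $349,900 — income exceeds $338,100 by $11,800, which is 24 full-or-partial $500 increments; reduction = 24 × $24 = $576, leaving $504.
At $350,900 — income exceeds $338,100 by $12,800, which is 26 full-or-partial $500 increments; reduction = 26 × $24 = $624, leaving $456.
Lost: $504 − $456 = $48.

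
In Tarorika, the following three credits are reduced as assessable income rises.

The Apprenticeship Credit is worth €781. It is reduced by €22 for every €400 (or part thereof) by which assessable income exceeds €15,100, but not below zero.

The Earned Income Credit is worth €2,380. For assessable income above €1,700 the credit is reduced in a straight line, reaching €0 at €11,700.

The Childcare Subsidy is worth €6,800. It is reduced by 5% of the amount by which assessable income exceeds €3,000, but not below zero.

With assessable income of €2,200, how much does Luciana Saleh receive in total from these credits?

Apprenticeship Credit: €2,200 is at or below the €15,100 threshold, so the full €781 applies.
Earned Income Credit: €2,200 is €500 into a €10,000 phase-out range, leaving 9,500/10,000 of the credit: €2,380 × 9,500/10,000 = €2,261.
Childcare Subsidy: €2,200 is at or below the €3,000 threshold, so the full €6,800 applies.
Total: €781 + €2,261 + €6,800 = €9,842.

€9,842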